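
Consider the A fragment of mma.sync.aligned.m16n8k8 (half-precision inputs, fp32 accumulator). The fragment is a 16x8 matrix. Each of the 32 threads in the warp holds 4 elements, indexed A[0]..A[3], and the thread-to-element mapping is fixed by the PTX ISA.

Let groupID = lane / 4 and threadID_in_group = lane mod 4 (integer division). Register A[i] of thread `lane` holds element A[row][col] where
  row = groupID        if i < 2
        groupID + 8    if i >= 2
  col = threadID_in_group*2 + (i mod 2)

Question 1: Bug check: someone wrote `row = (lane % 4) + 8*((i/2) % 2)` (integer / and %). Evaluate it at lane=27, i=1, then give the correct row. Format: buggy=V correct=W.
`(lane % 4) + 8*((i/2) % 2)`[27,1]⇒3
lane 27: gr=6 (27/4), th=3 (27%4)
i=1: r=6+0=6, c=3*2+1=7
row: 3 vs 6

buggy=3 correct=6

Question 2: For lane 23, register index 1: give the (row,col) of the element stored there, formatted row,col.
5,7

lane 23: grp=5 (23/4), tig=3 (23%4)
i=1: r=5+0=5, c=3*2+1=7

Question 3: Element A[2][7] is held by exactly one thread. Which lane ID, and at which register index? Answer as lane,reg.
11,1

r: 2->gid=2,r8=0  c: 7->tid=3,i&1=1
L=2*4+3=11  i=0*2+1=1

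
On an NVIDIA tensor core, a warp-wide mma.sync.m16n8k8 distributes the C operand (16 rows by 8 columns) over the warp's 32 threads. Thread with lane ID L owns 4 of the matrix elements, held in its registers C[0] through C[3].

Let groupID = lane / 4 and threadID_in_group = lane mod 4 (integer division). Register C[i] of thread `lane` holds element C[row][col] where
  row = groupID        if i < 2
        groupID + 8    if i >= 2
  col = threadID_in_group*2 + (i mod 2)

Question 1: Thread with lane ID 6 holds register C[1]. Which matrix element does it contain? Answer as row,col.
L=6->gid=6>>2=1, tid=6&3=2
[1]->row 1+0=1  col 2·2+1=5

1,5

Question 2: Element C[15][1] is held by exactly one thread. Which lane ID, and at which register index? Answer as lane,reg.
r: 15->gid=7,r8=1  c: 1->tid=0,i&1=1
L=7*4+0=28  i=1*2+1=3

28,3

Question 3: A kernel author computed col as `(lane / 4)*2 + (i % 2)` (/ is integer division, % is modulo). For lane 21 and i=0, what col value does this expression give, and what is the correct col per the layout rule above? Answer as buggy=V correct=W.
`(lane / 4)*2 + (i % 2)`[21,0]->10
L=21->g=21>>2=5, t=21&3=1
[0]->row 5+0=5  col 1·2+0=2
col: 10 vs 2

buggy=10 correct=2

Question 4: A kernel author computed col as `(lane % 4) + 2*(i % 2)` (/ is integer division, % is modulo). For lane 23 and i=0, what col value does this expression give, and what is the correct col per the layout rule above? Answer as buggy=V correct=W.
buggy=3 correct=6

`(lane % 4) + 2*(i % 2)`[23,0]->3
23: gid=5,tid=3
[0] (5+0,3*2+0) = (5,6)
col: 3 vs 6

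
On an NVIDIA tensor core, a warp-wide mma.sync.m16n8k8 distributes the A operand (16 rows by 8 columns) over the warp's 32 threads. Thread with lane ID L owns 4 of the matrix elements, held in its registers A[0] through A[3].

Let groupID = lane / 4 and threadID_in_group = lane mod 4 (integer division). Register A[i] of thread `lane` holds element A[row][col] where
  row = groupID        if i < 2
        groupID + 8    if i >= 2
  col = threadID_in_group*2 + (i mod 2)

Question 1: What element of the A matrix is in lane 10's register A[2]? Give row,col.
10,4

L=10->gid=10>>2=2, tid=10&3=2
[2]->row 2+8=10  col 2·2+0=4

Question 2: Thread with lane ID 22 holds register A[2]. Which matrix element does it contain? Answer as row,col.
22: gid=5,tid=2
[2] (5+8,2*2+0) = (13,4)

13,4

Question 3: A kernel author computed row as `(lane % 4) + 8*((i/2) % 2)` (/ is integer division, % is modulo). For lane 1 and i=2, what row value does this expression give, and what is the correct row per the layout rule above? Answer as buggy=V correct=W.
buggy=9 correct=8

`(lane % 4) + 8*((i/2) % 2)`[1,2]→9
lane 1: G=0 (1/4), T=1 (1%4)
i=2: r=0+8=8, c=1*2+0=2
row: 9 vs 8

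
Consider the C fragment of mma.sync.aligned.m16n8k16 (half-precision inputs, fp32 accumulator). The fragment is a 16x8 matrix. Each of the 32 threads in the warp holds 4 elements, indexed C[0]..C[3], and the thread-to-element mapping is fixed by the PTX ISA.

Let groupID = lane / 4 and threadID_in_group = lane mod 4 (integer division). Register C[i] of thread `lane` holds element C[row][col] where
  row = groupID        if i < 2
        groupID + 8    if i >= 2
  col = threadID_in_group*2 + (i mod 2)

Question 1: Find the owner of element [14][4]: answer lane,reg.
26,2

r=14->g=6,rb=1  c=4->t=2,b0=0
L=6*4+2=26  i=1*2+0=2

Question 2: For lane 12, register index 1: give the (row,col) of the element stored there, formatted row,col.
3,1

L=12⇒gr=12>>2=3, th=12&3=0
[1]⇒row 3+0=3  col 0·2+1=1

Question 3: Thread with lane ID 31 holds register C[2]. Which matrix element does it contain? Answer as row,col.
15,6

L=31->g=31>>2=7, t=31&3=3
[2]->row 7+8=15  col 3·2+0=6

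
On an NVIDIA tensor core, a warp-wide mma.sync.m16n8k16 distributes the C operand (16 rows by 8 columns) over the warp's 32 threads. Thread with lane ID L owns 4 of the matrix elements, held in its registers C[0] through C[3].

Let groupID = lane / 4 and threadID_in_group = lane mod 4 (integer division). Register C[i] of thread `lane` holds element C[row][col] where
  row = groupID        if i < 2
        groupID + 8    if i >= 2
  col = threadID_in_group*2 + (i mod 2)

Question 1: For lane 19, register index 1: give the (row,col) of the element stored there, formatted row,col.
4,7

lane 19: grp=4 (19/4), tig=3 (19%4)
i=1: r=4+0=4, c=3*2+1=7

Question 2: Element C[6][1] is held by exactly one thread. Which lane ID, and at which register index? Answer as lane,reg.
r:6=>grp=6,rB=0  c:1=>tig=0,lo=1
L=6*4+0=24  i=0*2+1=1

24,1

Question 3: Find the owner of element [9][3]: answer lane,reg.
5,3

r:9=>grp=1,rB=1  c:3=>tig=1,lo=1
L=1*4+1=5  i=1*2+1=3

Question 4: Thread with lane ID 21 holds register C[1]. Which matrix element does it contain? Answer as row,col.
5,3

lane 21: g=5 (21/4), t=1 (21%4)
i=1: r=5+0=5, c=1*2+1=3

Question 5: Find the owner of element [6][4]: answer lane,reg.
r=6->g=6,rb=0  c=4->t=2,b0=0
L=6*4+2=26  i=0*2+0=0

26,0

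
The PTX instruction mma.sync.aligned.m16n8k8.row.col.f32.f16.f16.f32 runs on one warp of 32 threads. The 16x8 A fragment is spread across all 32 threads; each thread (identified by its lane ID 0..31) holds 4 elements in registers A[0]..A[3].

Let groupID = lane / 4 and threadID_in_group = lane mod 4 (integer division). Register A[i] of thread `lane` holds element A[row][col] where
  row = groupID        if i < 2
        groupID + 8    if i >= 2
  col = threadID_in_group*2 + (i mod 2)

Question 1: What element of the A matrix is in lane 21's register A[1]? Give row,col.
lane 21=>21/4=5, 21 mod 4=1
i=1  r:5+0=>5  c:2·1+1=>3

5,3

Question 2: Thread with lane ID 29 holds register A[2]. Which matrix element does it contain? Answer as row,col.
15,2

29: gr=7,th=1
[2] (7+8,1*2+0) = (15,2)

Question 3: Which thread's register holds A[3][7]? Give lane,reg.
r=3⇒gr=3,Rb=0  c=7⇒th=3,odd=1
L=3*4+3=15  i=0*2+1=1

15,1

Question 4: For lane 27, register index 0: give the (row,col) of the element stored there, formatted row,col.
27: gr=6,th=3
[0] (6+0,3*2+0) = (6,6)

6,6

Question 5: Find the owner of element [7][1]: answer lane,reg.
r=7->g=7,rb=0  c=1->t=0,b0=1
L=7*4+0=28  i=0*2+1=1

28,1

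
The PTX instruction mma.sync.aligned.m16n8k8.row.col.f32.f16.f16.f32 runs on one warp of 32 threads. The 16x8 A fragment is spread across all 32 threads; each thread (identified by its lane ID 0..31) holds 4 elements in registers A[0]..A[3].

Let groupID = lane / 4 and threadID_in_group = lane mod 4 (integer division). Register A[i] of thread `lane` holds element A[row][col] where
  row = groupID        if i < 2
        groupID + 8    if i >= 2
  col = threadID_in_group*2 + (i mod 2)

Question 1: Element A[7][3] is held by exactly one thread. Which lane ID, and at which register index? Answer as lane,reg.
29,1

r:7=>grp=7,rB=0  c:3=>tig=1,lo=1
L=7*4+1=29  i=0*2+1=1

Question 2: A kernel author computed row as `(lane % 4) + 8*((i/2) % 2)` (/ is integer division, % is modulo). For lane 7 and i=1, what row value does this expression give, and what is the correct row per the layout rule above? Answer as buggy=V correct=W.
buggy=3 correct=1

`(lane % 4) + 8*((i/2) % 2)`[7,1]=>3
lane 7=>7/4=1, 7 mod 4=3
i=1  r:1+0=>1  c:2·3+1=>7
row: 3 vs 1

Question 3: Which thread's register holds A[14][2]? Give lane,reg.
25,2

r:14=>grp=6,rB=1  c:2=>tig=1,lo=0
L=6*4+1=25  i=1*2+0=2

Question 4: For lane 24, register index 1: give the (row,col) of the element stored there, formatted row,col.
6,1

24: g=6,t=0
[1] (6+0,0*2+1) = (6,1)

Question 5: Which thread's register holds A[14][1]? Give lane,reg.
24,3

r=14→G=6,rhi=1  c=1→T=0,p=1
L=6*4+0=24  i=1*2+1=3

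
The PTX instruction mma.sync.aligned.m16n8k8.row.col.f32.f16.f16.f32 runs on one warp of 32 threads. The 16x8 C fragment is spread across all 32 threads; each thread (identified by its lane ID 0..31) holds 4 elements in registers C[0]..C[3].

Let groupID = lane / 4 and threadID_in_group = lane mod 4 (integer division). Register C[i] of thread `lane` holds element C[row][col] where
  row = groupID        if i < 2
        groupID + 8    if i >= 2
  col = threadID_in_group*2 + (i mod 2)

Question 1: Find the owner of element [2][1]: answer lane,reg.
8,1

r=2⇒gr=2,Rb=0  c=1⇒th=0,odd=1
L=2*4+0=8  i=0*2+1=1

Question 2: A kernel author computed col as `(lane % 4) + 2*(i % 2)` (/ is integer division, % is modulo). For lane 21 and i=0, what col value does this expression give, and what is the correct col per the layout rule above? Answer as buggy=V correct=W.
buggy=1 correct=2

`(lane % 4) + 2*(i % 2)`[21,0]=>1
L=21=>grp=21>>2=5, tig=21&3=1
[0]=>row 5+0=5  col 1·2+0=2
col: 1 vs 2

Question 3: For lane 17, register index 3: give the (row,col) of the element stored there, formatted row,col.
12,3

L=17->g=17>>2=4, t=17&3=1
[3]->row 4+8=12  col 1·2+1=3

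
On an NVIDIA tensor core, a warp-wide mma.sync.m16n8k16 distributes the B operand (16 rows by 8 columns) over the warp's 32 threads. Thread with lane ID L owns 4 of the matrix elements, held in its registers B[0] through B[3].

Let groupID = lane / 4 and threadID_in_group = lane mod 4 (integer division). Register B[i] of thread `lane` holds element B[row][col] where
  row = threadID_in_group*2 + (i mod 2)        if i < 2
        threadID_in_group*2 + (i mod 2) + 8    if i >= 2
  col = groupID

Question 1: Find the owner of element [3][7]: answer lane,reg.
29,1

c=7→G=7  r=3→rhi=0,T=1,p=1
L=7*4+1=29  i=0*2+1=1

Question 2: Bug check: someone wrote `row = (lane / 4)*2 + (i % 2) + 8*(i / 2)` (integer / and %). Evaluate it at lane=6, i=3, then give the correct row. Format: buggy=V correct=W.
buggy=11 correct=13

`(lane / 4)*2 + (i % 2) + 8*(i / 2)`[6,3]=>11
6: grp=1,tig=2
[3] (2*2+1+8,1) = (13,1)
row: 11 vs 13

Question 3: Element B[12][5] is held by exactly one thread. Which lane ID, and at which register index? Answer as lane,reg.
22,2

c=5→G=5  r=12→rhi=1,T=2,p=0
L=5*4+2=22  i=1*2+0=2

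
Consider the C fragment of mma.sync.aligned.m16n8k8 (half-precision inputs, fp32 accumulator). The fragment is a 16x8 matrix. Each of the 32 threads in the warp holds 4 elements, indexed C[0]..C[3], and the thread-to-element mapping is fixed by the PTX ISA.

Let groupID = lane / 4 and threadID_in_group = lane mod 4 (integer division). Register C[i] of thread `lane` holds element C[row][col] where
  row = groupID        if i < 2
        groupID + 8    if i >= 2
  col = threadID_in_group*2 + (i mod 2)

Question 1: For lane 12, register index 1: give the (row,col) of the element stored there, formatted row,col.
L=12⇒gr=12>>2=3, th=12&3=0
[1]⇒row 3+0=3  col 0·2+1=1

3,1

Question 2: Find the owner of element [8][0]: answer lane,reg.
r:8=>grp=0,rB=1  c:0=>tig=0,lo=0
L=0*4+0=0  i=1*2+0=2

0,2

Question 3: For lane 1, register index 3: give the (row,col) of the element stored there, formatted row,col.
8,3

lane 1=>1/4=0, 1 mod 4=1
i=3  r:0+8=>8  c:2·1+1=>3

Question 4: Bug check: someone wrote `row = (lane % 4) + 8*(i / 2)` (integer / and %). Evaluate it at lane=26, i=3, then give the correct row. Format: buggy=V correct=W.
`(lane % 4) + 8*(i / 2)`[26,3]⇒10
L=26⇒gr=26>>2=6, th=26&3=2
[3]⇒row 6+8=14  col 2·2+1=5
row: 10 vs 14

buggy=10 correct=14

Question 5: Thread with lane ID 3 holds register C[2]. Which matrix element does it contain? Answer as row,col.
3: gr=0,th=3
[2] (0+8,3*2+0) = (8,6)

8,6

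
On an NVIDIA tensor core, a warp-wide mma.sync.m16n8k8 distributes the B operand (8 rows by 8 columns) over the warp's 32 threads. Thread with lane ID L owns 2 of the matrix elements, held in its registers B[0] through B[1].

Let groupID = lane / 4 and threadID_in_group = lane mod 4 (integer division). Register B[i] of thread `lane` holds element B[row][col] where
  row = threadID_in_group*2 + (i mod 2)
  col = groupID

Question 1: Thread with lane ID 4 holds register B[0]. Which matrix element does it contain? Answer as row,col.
0,1

lane 4->4/4=1, 4 mod 4=0
i=0  r:2·0+0->0  c:1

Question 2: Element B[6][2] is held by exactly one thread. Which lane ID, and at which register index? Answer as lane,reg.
c=2⇒gr=2  r=6⇒th=3,odd=0
L=2*4+3=11  i=0=0

11,0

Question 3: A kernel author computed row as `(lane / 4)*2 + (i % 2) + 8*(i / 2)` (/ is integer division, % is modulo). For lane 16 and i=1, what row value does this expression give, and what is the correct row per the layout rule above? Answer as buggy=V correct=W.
`(lane / 4)*2 + (i % 2) + 8*(i / 2)`[16,1]→9
L=16→G=16>>2=4, T=16&3=0
[1]→row 0·2+1=1  col G=4
row: 9 vs 1

buggy=9 correct=1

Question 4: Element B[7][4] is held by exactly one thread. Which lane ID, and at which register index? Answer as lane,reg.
c=4⇒gr=4  r=7⇒th=3,odd=1
L=4*4+3=19  i=1=1

19,1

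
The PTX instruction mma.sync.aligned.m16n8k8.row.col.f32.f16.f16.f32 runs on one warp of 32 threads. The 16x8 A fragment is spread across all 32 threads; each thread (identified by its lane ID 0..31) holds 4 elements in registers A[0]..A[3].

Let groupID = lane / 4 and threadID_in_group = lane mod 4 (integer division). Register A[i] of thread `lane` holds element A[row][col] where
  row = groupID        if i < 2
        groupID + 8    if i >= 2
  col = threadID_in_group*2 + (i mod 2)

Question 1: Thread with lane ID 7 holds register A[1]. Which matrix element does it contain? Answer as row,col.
1,7

lane 7: G=1 (7/4), T=3 (7%4)
i=1: r=1+0=1, c=3*2+1=7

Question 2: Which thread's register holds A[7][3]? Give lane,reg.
29,1

r=7→G=7,rhi=0  c=3→T=1,p=1
L=7*4+1=29  i=0*2+1=1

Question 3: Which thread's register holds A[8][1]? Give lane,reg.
0,3

r=8->g=0,rb=1  c=1->t=0,b0=1
L=0*4+0=0  i=1*2+1=3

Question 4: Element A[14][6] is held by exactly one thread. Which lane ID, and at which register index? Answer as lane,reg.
27,2

r: 14->gid=6,r8=1  c: 6->tid=3,i&1=0
L=6*4+3=27  i=1*2+0=2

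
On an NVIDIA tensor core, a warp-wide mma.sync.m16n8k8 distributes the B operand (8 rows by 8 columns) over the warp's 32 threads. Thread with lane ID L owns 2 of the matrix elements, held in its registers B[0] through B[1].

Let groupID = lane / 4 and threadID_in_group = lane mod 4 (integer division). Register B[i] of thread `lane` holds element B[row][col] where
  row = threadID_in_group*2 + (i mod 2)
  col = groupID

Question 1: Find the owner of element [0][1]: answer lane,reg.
c=1→G=1  r=0→T=0,p=0
L=1*4+0=4  i=0=0

4,0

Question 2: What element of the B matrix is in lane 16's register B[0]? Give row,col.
lane 16⇒16/4=4, 16 mod 4=0
i=0  r:2·0+0⇒0  c:4

0,4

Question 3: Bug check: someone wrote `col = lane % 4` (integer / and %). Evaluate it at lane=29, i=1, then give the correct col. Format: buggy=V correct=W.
buggy=1 correct=7

`lane % 4`[29,1]->1
lane 29: g=7 (29/4), t=1 (29%4)
i=1: r=1*2+1=3, c=g=7
col: 1 vs 7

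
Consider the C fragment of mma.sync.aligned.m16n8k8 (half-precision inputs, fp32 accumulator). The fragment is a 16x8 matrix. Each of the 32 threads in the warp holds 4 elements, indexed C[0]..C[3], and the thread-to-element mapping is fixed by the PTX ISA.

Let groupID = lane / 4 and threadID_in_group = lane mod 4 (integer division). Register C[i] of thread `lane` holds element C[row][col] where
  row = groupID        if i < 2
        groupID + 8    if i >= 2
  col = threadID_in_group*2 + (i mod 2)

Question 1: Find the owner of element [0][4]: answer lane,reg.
2,0

r=0->g=0,rb=0  c=4->t=2,b0=0
L=0*4+2=2  i=0*2+0=0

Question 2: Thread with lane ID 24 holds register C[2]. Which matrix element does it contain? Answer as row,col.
14,0

L=24->g=24>>2=6, t=24&3=0
[2]->row 6+8=14  col 0·2+0=0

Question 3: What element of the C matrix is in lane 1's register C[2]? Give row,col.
lane 1->1/4=0, 1 mod 4=1
i=2  r:0+8->8  c:2·1+0->2

8,2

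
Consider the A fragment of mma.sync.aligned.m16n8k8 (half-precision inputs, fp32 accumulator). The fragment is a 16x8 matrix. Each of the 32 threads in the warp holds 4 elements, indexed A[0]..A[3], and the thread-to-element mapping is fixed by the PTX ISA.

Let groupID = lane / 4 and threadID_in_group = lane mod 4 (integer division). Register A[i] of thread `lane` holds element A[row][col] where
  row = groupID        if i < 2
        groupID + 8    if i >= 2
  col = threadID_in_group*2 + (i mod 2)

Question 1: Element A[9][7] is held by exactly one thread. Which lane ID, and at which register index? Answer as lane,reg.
r: 9->gid=1,r8=1  c: 7->tid=3,i&1=1
L=1*4+3=7  i=1*2+1=3

7,3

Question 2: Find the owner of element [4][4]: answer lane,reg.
r=4⇒gr=4,Rb=0  c=4⇒th=2,odd=0
L=4*4+2=18  i=0*2+0=0

18,0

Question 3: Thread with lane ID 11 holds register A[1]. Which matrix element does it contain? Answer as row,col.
2,7

lane 11: grp=2 (11/4), tig=3 (11%4)
i=1: r=2+0=2, c=3*2+1=7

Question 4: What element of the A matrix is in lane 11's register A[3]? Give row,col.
11: g=2,t=3
[3] (2+8,3*2+1) = (10,7)

10,7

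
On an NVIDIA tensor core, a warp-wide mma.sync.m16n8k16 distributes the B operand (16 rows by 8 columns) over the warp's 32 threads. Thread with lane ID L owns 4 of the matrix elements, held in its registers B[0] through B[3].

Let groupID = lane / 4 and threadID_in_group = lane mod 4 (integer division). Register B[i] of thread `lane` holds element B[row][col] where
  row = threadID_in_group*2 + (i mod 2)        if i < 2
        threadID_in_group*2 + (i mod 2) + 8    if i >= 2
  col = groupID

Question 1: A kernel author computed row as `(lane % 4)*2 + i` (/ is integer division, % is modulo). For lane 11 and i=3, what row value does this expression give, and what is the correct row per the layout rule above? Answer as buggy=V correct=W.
`(lane % 4)*2 + i`[11,3]⇒9
lane 11⇒11/4=2, 11 mod 4=3
i=3  r:2·3+1+8⇒15  c:2
row: 9 vs 15

buggy=9 correct=15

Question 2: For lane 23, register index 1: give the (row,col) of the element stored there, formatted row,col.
23: G=5,T=3
[1] (3*2+1+0,5) = (7,5)

7,5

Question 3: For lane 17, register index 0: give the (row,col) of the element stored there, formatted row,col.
2,4

lane 17=>17/4=4, 17 mod 4=1
i=0  r:2·1+0+0=>2  c:4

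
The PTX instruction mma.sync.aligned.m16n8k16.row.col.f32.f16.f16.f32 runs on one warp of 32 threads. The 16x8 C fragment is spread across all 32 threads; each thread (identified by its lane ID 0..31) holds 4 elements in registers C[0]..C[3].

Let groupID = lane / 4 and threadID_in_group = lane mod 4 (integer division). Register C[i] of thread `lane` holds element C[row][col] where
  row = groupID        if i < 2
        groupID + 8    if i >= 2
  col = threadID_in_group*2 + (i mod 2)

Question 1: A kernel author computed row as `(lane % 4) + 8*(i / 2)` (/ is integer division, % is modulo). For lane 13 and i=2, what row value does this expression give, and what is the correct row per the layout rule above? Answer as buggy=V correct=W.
`(lane % 4) + 8*(i / 2)`[13,2]->9
lane 13->13/4=3, 13 mod 4=1
i=2  r:3+8->11  c:2·1+0->2
row: 9 vs 11

buggy=9 correct=11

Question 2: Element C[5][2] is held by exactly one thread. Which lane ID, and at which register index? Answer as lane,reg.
21,0

r=5→G=5,rhi=0  c=2→T=1,p=0
L=5*4+1=21  i=0*2+0=0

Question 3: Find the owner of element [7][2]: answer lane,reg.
r=7→G=7,rhi=0  c=2→T=1,p=0
L=7*4+1=29  i=0*2+0=0

29,0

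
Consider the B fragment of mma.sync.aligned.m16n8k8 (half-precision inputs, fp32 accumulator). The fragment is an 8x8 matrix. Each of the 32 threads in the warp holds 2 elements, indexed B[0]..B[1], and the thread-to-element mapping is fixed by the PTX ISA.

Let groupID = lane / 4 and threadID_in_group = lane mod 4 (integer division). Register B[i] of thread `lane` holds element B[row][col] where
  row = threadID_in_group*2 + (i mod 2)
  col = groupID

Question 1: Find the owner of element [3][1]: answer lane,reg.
5,1

c=1⇒gr=1  r=3⇒th=1,odd=1
L=1*4+1=5  i=1=1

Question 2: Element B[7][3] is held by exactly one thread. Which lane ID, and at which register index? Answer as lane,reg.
15,1

c=3⇒gr=3  r=7⇒th=3,odd=1
L=3*4+3=15  i=1=1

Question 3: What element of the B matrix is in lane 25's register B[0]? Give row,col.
lane 25=>25/4=6, 25 mod 4=1
i=0  r:2·1+0=>2  c:6

2,6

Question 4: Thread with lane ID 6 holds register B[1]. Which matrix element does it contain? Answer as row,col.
L=6->g=6>>2=1, t=6&3=2
[1]->row 2·2+1=5  col g=1

5,1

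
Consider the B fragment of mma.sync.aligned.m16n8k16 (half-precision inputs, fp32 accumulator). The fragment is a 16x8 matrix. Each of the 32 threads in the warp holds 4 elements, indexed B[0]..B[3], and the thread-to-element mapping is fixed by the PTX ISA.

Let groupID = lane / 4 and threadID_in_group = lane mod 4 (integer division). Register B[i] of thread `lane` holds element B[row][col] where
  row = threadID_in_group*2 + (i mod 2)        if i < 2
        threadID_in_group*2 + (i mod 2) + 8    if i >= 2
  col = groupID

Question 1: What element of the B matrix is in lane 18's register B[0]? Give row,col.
18: g=4,t=2
[0] (2*2+0+0,4) = (4,4)

4,4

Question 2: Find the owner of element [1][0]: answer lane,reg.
c=0→G=0  r=1→rhi=0,T=0,p=1
L=0*4+0=0  i=0*2+1=1

0,1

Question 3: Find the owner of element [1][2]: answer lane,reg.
8,1

c: 2->gid=2  r: 1->r8=0,tid=0,i&1=1
L=2*4+0=8  i=0*2+1=1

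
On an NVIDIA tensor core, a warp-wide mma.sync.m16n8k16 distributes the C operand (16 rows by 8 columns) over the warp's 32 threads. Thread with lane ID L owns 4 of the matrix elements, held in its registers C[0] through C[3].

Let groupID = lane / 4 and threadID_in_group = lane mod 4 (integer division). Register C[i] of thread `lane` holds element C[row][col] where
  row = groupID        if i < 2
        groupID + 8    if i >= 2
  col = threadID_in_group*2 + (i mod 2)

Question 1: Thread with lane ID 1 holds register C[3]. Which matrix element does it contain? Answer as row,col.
1: grp=0,tig=1
[3] (0+8,1*2+1) = (8,3)

8,3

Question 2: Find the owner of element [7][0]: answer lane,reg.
28,0

r=7⇒gr=7,Rb=0  c=0⇒th=0,odd=0
L=7*4+0=28  i=0*2+0=0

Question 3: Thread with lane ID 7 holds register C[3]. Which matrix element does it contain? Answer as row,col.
9,7

lane 7⇒7/4=1, 7 mod 4=3
i=3  r:1+8⇒9  c:2·3+1⇒7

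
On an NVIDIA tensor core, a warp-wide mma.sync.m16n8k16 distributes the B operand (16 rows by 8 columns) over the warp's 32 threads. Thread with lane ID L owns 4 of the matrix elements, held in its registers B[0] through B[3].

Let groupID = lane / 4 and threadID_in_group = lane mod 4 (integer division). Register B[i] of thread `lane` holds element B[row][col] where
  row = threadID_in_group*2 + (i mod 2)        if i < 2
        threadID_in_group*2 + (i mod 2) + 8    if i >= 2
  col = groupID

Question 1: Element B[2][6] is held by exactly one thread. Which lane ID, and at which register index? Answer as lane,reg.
25,0

c=6→G=6  r=2→rhi=0,T=1,p=0
L=6*4+1=25  i=0*2+0=0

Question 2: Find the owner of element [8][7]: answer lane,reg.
c: 7->gid=7  r: 8->r8=1,tid=0,i&1=0
L=7*4+0=28  i=1*2+0=2

28,2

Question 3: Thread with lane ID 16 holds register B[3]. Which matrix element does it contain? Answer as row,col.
L=16=>grp=16>>2=4, tig=16&3=0
[3]=>row 0·2+1+8=9  col grp=4

9,4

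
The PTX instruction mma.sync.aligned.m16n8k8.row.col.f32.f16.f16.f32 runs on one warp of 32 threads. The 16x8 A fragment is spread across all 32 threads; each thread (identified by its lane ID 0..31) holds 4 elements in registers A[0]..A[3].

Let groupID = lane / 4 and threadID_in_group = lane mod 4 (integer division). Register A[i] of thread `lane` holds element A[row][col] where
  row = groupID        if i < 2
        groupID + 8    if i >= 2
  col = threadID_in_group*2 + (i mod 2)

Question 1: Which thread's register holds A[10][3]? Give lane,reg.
r:10=>grp=2,rB=1  c:3=>tig=1,lo=1
L=2*4+1=9  i=1*2+1=3

9,3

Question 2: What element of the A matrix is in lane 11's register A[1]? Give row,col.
2,7

lane 11: G=2 (11/4), T=3 (11%4)
i=1: r=2+0=2, c=3*2+1=7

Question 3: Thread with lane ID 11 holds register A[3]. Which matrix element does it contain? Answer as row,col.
10,7

L=11→G=11>>2=2, T=11&3=3
[3]→row 2+8=10  col 3·2+1=7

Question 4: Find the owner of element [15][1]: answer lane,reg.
r:15=>grp=7,rB=1  c:1=>tig=0,lo=1
L=7*4+0=28  i=1*2+1=3

28,3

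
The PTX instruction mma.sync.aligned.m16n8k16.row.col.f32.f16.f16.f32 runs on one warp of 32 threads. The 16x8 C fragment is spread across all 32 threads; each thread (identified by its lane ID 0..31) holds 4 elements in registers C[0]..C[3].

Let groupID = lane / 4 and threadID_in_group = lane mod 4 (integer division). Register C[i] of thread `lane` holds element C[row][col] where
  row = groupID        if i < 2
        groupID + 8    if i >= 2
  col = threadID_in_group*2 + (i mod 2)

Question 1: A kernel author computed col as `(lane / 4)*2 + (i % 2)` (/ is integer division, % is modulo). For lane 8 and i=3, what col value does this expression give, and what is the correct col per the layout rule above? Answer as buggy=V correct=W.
`(lane / 4)*2 + (i % 2)`[8,3]->5
lane 8->8/4=2, 8 mod 4=0
i=3  r:2+8->10  c:2·0+1->1
col: 5 vs 1

buggy=5 correct=1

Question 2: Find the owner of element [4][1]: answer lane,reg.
16,1

r=4⇒gr=4,Rb=0  c=1⇒th=0,odd=1
L=4*4+0=16  i=0*2+1=1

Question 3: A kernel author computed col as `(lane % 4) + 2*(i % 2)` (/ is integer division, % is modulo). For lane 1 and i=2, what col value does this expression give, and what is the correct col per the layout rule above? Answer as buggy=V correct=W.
buggy=1 correct=2

`(lane % 4) + 2*(i % 2)`[1,2]→1
L=1→G=1>>2=0, T=1&3=1
[2]→row 0+8=8  col 1·2+0=2
col: 1 vs 2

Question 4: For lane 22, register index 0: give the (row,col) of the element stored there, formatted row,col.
lane 22->22/4=5, 22 mod 4=2
i=0  r:5+0->5  c:2·2+0->4

5,4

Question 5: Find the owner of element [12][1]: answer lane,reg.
16,3

r: 12->gid=4,r8=1  c: 1->tid=0,i&1=1
L=4*4+0=16  i=1*2+1=3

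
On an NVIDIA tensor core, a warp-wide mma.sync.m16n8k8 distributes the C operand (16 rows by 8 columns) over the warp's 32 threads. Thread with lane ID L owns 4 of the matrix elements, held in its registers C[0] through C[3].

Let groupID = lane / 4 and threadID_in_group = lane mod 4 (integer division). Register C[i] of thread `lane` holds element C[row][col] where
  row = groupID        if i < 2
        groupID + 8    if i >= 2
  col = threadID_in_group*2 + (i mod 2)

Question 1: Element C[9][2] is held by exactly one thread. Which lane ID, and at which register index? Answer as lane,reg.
5,2

r=9->g=1,rb=1  c=2->t=1,b0=0
L=1*4+1=5  i=1*2+0=2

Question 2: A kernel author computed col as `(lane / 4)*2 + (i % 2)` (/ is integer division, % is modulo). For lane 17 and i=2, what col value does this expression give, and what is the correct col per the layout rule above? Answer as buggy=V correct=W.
buggy=8 correct=2

`(lane / 4)*2 + (i % 2)`[17,2]->8
17: gid=4,tid=1
[2] (4+8,1*2+0) = (12,2)
col: 8 vs 2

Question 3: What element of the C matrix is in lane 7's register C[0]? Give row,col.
lane 7->7/4=1, 7 mod 4=3
i=0  r:1+0->1  c:2·3+0->6

1,6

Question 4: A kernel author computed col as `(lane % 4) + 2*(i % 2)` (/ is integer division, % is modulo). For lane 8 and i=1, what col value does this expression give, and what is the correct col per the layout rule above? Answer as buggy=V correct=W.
`(lane % 4) + 2*(i % 2)`[8,1]→2
lane 8: G=2 (8/4), T=0 (8%4)
i=1: r=2+0=2, c=0*2+1=1
col: 2 vs 1

buggy=2 correct=1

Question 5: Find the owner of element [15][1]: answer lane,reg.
28,3

r:15=>grp=7,rB=1  c:1=>tig=0,lo=1
L=7*4+0=28  i=1*2+1=3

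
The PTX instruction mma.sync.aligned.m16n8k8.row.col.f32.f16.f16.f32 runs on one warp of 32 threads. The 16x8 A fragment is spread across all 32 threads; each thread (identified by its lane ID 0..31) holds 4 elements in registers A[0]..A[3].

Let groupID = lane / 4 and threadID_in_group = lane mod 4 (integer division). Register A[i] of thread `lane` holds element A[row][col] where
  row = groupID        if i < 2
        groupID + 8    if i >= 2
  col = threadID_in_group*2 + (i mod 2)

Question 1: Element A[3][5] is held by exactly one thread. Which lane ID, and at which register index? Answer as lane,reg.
r=3->g=3,rb=0  c=5->t=2,b0=1
L=3*4+2=14  i=0*2+1=1

14,1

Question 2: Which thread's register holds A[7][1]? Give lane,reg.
28,1

r: 7->gid=7,r8=0  c: 1->tid=0,i&1=1
L=7*4+0=28  i=0*2+1=1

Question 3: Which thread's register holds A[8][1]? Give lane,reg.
r:8=>grp=0,rB=1  c:1=>tig=0,lo=1
L=0*4+0=0  i=1*2+1=3

0,3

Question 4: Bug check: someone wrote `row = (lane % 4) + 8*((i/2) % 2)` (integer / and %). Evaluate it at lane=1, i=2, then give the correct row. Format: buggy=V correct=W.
buggy=9 correct=8

`(lane % 4) + 8*((i/2) % 2)`[1,2]->9
L=1->gid=1>>2=0, tid=1&3=1
[2]->row 0+8=8  col 1·2+0=2
row: 9 vs 8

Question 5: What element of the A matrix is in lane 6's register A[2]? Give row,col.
9,4

lane 6: gr=1 (6/4), th=2 (6%4)
i=2: r=1+8=9, c=2*2+0=4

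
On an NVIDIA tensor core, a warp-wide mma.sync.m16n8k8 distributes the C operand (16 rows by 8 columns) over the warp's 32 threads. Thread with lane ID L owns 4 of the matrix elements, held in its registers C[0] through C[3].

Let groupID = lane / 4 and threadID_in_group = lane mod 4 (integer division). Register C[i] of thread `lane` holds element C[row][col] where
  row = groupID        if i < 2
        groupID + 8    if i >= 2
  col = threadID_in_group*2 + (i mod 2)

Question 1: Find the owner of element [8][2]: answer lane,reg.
1,2

r=8->g=0,rb=1  c=2->t=1,b0=0
L=0*4+1=1  i=1*2+0=2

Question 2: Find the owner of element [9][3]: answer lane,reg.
5,3

r=9->g=1,rb=1  c=3->t=1,b0=1
L=1*4+1=5  i=1*2+1=3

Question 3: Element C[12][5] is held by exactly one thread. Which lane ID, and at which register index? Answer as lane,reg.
18,3

r: 12->gid=4,r8=1  c: 5->tid=2,i&1=1
L=4*4+2=18  i=1*2+1=3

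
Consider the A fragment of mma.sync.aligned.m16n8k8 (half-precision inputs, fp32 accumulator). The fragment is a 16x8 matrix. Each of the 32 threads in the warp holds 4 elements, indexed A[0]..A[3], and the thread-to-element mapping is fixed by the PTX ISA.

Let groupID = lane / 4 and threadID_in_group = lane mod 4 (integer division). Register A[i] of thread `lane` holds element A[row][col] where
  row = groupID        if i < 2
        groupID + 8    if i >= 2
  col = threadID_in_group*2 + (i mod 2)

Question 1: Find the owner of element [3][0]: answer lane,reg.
12,0

r:3=>grp=3,rB=0  c:0=>tig=0,lo=0
L=3*4+0=12  i=0*2+0=0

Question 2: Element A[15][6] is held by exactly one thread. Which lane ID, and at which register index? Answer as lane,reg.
r:15=>grp=7,rB=1  c:6=>tig=3,lo=0
L=7*4+3=31  i=1*2+0=2

31,2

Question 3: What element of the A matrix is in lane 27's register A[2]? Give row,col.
14,6

lane 27->27/4=6, 27 mod 4=3
i=2  r:6+8->14  c:2·3+0->6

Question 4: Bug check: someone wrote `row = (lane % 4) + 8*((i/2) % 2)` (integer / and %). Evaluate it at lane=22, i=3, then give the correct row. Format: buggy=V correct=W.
`(lane % 4) + 8*((i/2) % 2)`[22,3]->10
lane 22: g=5 (22/4), t=2 (22%4)
i=3: r=5+8=13, c=2*2+1=5
row: 10 vs 13

buggy=10 correct=13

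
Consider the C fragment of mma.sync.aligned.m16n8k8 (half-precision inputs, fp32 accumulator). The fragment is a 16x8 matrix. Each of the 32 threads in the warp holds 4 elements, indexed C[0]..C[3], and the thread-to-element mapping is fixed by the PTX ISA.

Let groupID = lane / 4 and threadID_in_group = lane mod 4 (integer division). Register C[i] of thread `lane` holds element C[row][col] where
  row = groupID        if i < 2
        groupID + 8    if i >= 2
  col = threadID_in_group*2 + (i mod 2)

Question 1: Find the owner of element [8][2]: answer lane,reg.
r=8⇒gr=0,Rb=1  c=2⇒th=1,odd=0
L=0*4+1=1  i=1*2+0=2

1,2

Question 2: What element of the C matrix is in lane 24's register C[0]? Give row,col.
6,0

L=24⇒gr=24>>2=6, th=24&3=0
[0]⇒row 6+0=6  col 0·2+0=0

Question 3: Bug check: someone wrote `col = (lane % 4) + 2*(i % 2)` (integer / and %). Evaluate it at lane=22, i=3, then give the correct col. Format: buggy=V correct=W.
buggy=4 correct=5

`(lane % 4) + 2*(i % 2)`[22,3]->4
lane 22: g=5 (22/4), t=2 (22%4)
i=3: r=5+8=13, c=2*2+1=5
col: 4 vs 5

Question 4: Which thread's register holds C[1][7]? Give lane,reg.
7,1

r=1⇒gr=1,Rb=0  c=7⇒th=3,odd=1
L=1*4+3=7  i=0*2+1=1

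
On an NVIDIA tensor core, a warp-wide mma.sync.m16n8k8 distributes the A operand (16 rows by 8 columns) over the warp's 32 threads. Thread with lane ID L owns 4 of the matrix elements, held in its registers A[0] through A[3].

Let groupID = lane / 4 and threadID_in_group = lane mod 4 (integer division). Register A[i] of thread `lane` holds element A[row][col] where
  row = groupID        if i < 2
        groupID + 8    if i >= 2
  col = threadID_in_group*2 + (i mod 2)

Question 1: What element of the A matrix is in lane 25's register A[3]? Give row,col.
L=25→G=25>>2=6, T=25&3=1
[3]→row 6+8=14  col 1·2+1=3

14,3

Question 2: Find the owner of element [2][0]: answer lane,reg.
r=2→G=2,rhi=0  c=0→T=0,p=0
L=2*4+0=8  i=0*2+0=0

8,0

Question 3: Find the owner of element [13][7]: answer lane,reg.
23,3

r:13=>grp=5,rB=1  c:7=>tig=3,lo=1
L=5*4+3=23  i=1*2+1=3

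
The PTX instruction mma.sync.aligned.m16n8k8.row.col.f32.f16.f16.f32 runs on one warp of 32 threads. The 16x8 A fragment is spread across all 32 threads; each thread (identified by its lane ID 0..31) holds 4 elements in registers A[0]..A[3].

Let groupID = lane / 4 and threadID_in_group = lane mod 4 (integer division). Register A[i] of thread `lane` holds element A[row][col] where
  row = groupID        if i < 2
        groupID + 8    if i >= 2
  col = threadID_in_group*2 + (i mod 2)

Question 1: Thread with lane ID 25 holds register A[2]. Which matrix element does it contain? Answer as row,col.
14,2

L=25->g=25>>2=6, t=25&3=1
[2]->row 6+8=14  col 1·2+0=2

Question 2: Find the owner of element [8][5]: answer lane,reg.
r=8⇒gr=0,Rb=1  c=5⇒th=2,odd=1
L=0*4+2=2  i=1*2+1=3

2,3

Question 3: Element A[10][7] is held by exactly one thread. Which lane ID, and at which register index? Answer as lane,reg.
11,3

r:10=>grp=2,rB=1  c:7=>tig=3,lo=1
L=2*4+3=11  i=1*2+1=3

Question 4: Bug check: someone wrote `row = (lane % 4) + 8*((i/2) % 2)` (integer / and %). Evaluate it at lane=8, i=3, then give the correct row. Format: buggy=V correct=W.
`(lane % 4) + 8*((i/2) % 2)`[8,3]→8
L=8→G=8>>2=2, T=8&3=0
[3]→row 2+8=10  col 0·2+1=1
row: 8 vs 10

buggy=8 correct=10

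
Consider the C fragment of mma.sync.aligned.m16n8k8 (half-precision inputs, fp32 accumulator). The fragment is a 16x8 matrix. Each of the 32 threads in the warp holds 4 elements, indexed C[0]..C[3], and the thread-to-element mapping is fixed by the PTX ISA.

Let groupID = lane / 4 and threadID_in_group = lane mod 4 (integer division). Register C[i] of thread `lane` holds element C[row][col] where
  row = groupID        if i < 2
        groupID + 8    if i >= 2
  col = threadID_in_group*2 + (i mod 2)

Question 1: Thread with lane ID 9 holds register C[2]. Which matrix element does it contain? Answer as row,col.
9: G=2,T=1
[2] (2+8,1*2+0) = (10,2)

10,2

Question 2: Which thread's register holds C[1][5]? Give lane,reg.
r=1→G=1,rhi=0  c=5→T=2,p=1
L=1*4+2=6  i=0*2+1=1

6,1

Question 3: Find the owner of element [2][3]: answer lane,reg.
r=2→G=2,rhi=0  c=3→T=1,p=1
L=2*4+1=9  i=0*2+1=1

9,1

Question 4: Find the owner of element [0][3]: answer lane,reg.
1,1

r=0→G=0,rhi=0  c=3→T=1,p=1
L=0*4+1=1  i=0*2+1=1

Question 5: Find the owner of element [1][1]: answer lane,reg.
4,1

r=1→G=1,rhi=0  c=1→T=0,p=1
L=1*4+0=4  i=0*2+1=1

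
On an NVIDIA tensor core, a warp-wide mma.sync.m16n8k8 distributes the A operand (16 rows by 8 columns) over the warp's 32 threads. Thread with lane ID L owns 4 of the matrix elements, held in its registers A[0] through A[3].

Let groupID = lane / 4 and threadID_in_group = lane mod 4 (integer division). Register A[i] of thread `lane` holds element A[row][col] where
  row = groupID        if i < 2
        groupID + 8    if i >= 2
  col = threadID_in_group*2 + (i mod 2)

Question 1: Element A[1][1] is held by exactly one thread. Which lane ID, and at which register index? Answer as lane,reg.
r=1⇒gr=1,Rb=0  c=1⇒th=0,odd=1
L=1*4+0=4  i=0*2+1=1

4,1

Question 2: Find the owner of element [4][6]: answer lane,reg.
r=4→G=4,rhi=0  c=6→T=3,p=0
L=4*4+3=19  i=0*2+0=0

19,0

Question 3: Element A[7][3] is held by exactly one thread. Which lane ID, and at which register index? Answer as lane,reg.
29,1

r:7=>grp=7,rB=0  c:3=>tig=1,lo=1
L=7*4+1=29  i=0*2+1=1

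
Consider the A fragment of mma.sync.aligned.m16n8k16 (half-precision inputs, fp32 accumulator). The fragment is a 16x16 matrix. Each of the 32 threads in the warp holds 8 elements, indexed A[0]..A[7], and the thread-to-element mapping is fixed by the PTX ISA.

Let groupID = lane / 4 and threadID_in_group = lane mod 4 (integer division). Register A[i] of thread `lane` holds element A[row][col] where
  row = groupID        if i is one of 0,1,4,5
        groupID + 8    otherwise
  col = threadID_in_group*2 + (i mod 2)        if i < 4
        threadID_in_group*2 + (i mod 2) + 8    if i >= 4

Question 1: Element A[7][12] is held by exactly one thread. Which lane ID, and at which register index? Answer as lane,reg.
r: 7->gid=7,r8=0  c: 12->c8=1,tid=2,i&1=0
L=7*4+2=30  i=1*4+0*2+0=4

30,4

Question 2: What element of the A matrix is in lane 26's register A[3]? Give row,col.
14,5

lane 26=>26/4=6, 26 mod 4=2
i=3  r:6+8=>14  c:2·2+1+0=>5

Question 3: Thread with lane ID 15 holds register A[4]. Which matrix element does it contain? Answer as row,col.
15: gr=3,th=3
[4] (3+0,3*2+0+8) = (3,14)

3,14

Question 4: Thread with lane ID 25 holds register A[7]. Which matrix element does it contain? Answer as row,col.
14,11

lane 25=>25/4=6, 25 mod 4=1
i=7  r:6+8=>14  c:2·1+1+8=>11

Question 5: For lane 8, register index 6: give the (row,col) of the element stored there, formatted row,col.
10,8

L=8->gid=8>>2=2, tid=8&3=0
[6]->row 2+8=10  col 0·2+0+8=8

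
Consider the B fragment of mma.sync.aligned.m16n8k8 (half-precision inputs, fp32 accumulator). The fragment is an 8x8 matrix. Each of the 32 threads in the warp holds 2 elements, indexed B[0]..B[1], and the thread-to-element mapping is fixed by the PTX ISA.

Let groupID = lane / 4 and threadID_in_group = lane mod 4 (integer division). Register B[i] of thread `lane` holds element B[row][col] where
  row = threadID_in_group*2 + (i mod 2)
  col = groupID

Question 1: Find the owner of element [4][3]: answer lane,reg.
14,0

c=3⇒gr=3  r=4⇒th=2,odd=0
L=3*4+2=14  i=0=0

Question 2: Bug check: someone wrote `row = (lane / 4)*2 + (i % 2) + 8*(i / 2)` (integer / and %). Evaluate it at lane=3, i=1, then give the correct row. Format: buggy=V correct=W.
`(lane / 4)*2 + (i % 2) + 8*(i / 2)`[3,1]⇒1
L=3⇒gr=3>>2=0, th=3&3=3
[1]⇒row 3·2+1=7  col gr=0
row: 1 vs 7

buggy=1 correct=7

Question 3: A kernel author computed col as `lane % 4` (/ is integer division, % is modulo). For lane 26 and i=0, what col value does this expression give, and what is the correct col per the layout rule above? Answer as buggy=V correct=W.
`lane % 4`[26,0]⇒2
26: gr=6,th=2
[0] (2*2+0,6) = (4,6)
col: 2 vs 6

buggy=2 correct=6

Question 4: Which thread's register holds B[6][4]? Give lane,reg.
c: 4->gid=4  r: 6->tid=3,i&1=0
L=4*4+3=19  i=0=0

19,0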